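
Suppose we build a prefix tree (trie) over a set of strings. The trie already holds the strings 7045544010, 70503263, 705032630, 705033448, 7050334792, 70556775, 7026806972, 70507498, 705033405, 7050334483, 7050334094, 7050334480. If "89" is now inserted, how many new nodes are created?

No existing word starts with "8", so every character of "89" needs a new node.
2 − 0 = 2 new nodes.

2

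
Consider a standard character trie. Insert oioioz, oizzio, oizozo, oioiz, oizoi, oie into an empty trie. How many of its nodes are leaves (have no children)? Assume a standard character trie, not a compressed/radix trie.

6

Leaves are exactly the stored words that no other stored word extends.
Those words: "oie", "oioioz", "oioiz", "oizoi", "oizozo", "oizzio"
Leaf count: 6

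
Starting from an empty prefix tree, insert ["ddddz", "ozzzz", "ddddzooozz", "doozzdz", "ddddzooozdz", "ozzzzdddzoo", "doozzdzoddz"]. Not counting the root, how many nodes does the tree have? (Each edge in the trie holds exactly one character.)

33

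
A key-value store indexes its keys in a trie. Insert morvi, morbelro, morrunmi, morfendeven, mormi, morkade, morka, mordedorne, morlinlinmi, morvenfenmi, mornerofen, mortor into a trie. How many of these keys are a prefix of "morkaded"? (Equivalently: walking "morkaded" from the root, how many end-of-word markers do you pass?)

2

Walk "morkaded" from the root; an end-of-word marker is hit whenever a stored word is a prefix of "morkaded".
Prefixes of the query that are stored words: "morka", "morkade"
Count: 2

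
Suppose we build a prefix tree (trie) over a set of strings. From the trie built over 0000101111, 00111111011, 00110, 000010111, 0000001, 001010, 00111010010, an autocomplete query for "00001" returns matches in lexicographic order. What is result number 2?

0000101111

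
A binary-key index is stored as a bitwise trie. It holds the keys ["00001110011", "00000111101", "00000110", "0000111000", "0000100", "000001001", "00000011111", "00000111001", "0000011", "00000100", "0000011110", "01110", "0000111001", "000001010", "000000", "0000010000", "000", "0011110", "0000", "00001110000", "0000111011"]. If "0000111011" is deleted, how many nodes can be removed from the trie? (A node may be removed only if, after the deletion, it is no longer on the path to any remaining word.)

2

Walk "0000111011" from the leaf back toward the root, removing each node that no remaining word uses.
The suffix "11" (2 nodes) is used only by "0000111011"; the node for "00001110" still has the child "0", so pruning stops there.
Nodes removed: 2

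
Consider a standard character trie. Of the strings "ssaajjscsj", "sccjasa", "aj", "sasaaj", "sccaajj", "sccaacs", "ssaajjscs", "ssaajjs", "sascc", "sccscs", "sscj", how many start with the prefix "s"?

Walk to "s"; the words in its subtree are exactly those with that prefix.
Matches: "sasaaj", "sascc", "sccaacs", "sccaajj", "sccjasa", "sccscs", "ssaajjs", "ssaajjscs", "ssaajjscsj", "sscj"
Count: 10

10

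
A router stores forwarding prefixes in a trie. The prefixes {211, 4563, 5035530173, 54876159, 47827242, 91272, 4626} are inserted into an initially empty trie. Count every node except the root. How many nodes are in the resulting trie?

Count nodes per top-level branch (shared prefixes stored once):
  '2'-branch (211): 3 nodes
  '4'-branch (4563, 4626, 47827242): 14 nodes
  '5'-branch (5035530173, 54876159): 17 nodes
  '9'-branch (91272): 5 nodes
Sum: 39

39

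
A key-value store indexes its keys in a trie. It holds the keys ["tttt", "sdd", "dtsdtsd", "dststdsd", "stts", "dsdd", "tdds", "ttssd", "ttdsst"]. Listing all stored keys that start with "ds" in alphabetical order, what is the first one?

dsdd

DFS of the "ds" subtree visits, in order: "dsdd", "dststdsd"
The 1st is dsdd.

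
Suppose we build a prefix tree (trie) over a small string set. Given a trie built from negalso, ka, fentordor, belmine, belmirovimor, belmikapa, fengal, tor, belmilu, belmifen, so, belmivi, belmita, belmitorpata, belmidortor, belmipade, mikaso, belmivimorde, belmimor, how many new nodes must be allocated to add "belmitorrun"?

Walking "belmitorrun" from the root, the first 8 characters ("belmitor") follow existing edges; "r" is the first miss.
New nodes needed: |"belmitorrun"| − 8 = 11 − 8 = 3.

3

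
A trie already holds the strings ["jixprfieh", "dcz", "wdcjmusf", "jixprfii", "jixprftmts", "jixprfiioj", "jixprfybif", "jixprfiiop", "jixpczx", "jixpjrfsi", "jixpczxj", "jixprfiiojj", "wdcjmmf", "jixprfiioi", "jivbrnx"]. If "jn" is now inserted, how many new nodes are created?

1

The longest prefix of "jn" already in the trie is "j" (length 1).
New nodes needed: |"jn"| − 1 = 2 − 1 = 1.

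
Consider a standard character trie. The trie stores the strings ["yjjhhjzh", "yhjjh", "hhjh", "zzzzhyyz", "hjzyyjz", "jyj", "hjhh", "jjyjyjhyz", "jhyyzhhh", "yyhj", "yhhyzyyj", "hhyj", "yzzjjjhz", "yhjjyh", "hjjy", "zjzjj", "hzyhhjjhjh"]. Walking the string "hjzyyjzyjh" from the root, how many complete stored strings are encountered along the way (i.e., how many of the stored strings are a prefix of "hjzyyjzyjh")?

Check each prefix of "hjzyyjzyjh" against the stored set — each match is an end-marker on the path.
Prefixes of the query that are stored words: "hjzyyjz"
Count: 1

1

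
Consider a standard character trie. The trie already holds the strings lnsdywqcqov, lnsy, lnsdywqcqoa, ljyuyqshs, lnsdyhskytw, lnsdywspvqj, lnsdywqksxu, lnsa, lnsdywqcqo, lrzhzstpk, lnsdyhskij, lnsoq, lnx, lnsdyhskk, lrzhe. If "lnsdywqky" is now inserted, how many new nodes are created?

Walking "lnsdywqky" from the root, the first 8 characters ("lnsdywqk") follow existing edges; "y" is the first miss.
Each of the 1 remaining characters creates one node.

1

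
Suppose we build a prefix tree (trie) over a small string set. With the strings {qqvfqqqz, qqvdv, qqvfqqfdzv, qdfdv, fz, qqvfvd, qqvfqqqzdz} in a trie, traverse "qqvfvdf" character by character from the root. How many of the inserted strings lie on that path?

Traverse "qqvfvdf" character by character; count nodes along the way that are marked as word ends.
Prefixes of the query that are stored words: "qqvfvd"
Count: 1

1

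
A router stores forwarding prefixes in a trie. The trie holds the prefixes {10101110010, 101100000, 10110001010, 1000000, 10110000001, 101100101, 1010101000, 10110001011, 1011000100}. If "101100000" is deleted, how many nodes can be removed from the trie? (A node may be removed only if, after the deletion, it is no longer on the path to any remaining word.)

After clearing the end-marker at "101100000", prune upward until reaching a node still needed by another word.
Every node on "101100000" is still needed (e.g. by "10110000001"), so nothing is freed.
Nodes removed: 0

0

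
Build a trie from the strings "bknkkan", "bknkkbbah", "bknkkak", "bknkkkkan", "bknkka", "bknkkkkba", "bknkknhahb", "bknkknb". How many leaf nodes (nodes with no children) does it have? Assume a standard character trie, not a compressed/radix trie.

A leaf is a node with no children — equivalently, the end of a word that is not a proper prefix of any other stored word.
Those words: "bknkkak", "bknkkan", "bknkkbbah", "bknkkkkan", "bknkkkkba", "bknkknb", "bknkknhahb"
Leaf count: 7

7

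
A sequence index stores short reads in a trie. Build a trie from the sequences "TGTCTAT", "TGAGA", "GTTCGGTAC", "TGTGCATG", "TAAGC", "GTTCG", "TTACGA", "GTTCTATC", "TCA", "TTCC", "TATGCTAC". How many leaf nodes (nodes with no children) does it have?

10

A leaf is a node with no children — equivalently, the end of a word that is not a proper prefix of any other stored word.
Those words: "GTTCGGTAC", "GTTCTATC", "TAAGC", "TATGCTAC", "TCA", "TGAGA", "TGTCTAT", "TGTGCATG", "TTACGA", "TTCC"
Leaf count: 10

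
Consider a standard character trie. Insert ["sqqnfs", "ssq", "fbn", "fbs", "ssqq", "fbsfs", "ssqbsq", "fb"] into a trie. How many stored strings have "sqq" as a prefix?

1

Traverse to the node for "sqq", then collect every word in that subtree.
Words under "sqq": sqqnfs
Count: 1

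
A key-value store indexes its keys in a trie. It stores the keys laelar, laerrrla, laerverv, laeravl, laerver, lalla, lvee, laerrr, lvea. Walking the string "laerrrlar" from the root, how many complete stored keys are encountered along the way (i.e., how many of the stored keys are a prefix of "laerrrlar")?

Traverse "laerrrlar" character by character; count nodes along the way that are marked as word ends.
Prefixes of the query that are stored words: "laerrr", "laerrrla"
Count: 2

2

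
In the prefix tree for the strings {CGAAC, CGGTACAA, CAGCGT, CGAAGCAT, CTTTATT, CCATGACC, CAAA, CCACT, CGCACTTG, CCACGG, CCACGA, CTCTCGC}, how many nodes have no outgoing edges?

12

A leaf is a node with no children — equivalently, the end of a word that is not a proper prefix of any other stored word.
Those words: "CAAA", "CAGCGT", "CCACGA", "CCACGG", "CCACT", "CCATGACC", "CGAAC", "CGAAGCAT", "CGCACTTG", "CGGTACAA", "CTCTCGC", "CTTTATT"
Leaf count: 12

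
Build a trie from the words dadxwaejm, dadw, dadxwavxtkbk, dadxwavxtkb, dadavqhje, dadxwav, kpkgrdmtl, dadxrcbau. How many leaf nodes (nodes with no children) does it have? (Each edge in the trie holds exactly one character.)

6

A leaf is a node with no children — equivalently, the end of a word that is not a proper prefix of any other stored word.
Those words: "dadavqhje", "dadw", "dadxrcbau", "dadxwaejm", "dadxwavxtkbk", "kpkgrdmtl"
Leaf count: 6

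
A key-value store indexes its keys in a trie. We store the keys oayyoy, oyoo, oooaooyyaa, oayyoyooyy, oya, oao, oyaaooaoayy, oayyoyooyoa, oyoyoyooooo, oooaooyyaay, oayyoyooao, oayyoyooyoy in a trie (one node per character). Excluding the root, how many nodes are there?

46

Count nodes per top-level branch (shared prefixes stored once):
  'o'-branch (oao, oayyoy, oayyoyooao, oayyoyooyoa, oayyoyooyoy, oayyoyooyy, oooaooyyaa, oooaooyyaay, oya, oyaaooaoayy, oyoo, oyoyoyooooo): 46 nodes
Sum: 46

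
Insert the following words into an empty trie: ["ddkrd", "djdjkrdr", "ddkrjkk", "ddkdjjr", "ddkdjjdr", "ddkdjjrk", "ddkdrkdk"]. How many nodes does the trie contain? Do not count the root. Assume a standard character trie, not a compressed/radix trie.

26

Count nodes per top-level branch (shared prefixes stored once):
  'd'-branch (ddkdjjdr, ddkdjjr, ddkdjjrk, ddkdrkdk, ddkrd, ddkrjkk, djdjkrdr): 26 nodes
Sum: 26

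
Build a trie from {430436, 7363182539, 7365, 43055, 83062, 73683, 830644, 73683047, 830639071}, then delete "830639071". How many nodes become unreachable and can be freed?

5

After clearing the end-marker at "830639071", prune upward until reaching a node still needed by another word.
The suffix "39071" (5 nodes) is used only by "830639071"; the node for "8306" still has the child "2", so pruning stops there.
Nodes removed: 5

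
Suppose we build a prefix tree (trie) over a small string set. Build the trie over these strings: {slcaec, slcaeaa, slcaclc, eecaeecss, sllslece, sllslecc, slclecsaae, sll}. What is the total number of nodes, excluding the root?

34

Trace insertions, counting only characters that open a new branch:
  "slcaec" → 6 new (s, l, c, a, e, c)
  "slcaeaa" → prefix "slcae" already present; 2 new (a, a)
  "slcaclc" → prefix "slca" already present; 3 new (c, l, c)
  "eecaeecss" → 9 new (e, e, c, a, e, e, c, s, s)
  "sllslece" → prefix "sl" already present; 6 new (l, s, l, e, c, e)
  "sllslecc" → prefix "sllslec" already present; 1 new (c)
  "slclecsaae" → prefix "slc" already present; 7 new (l, e, c, s, a, a, e)
  "sll" → prefix "sll" already present; 0 new (none)
Total nodes = 6 + 2 + 3 + 9 + 6 + 1 + 7 + 0 = 34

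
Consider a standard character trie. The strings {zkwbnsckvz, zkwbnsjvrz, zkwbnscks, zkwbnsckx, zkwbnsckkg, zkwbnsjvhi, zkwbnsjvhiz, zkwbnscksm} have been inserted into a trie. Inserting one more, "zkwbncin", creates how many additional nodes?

The longest prefix of "zkwbncin" already in the trie is "zkwbn" (length 5).
Each of the 3 remaining characters creates one node.

3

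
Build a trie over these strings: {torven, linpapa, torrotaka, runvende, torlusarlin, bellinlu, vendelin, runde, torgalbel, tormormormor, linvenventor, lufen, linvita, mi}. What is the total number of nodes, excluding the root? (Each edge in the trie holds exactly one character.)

Insert word by word; a character creates a node only if that edge doesn't already exist:
  "torven" → 6 new (t, o, r, v, e, n)
  "linpapa" → 7 new (l, i, n, p, a, p, a)
  "torrotaka" → prefix "tor" already present; 6 new (r, o, t, a, k, a)
  "runvende" → 8 new (r, u, n, v, e, n, d, e)
  "torlusarlin" → prefix "tor" already present; 8 new (l, u, s, a, r, l, i, n)
  "bellinlu" → 8 new (b, e, l, l, i, n, l, u)
  "vendelin" → 8 new (v, e, n, d, e, l, i, n)
  "runde" → prefix "run" already present; 2 new (d, e)
  "torgalbel" → prefix "tor" already present; 6 new (g, a, l, b, e, l)
  "tormormormor" → prefix "tor" already present; 9 new (m, o, r, m, o, r, m, o, r)
  "linvenventor" → prefix "lin" already present; 9 new (v, e, n, v, e, n, t, o, r)
  "lufen" → prefix "l" already present; 4 new (u, f, e, n)
  "linvita" → prefix "linv" already present; 3 new (i, t, a)
  "mi" → 2 new (m, i)
Total nodes = 6 + 7 + 6 + 8 + 8 + 8 + 8 + 2 + 6 + 9 + 9 + 4 + 3 + 2 = 86

86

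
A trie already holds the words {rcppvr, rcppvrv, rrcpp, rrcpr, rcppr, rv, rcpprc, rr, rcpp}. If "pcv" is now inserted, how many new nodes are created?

Nothing in the trie begins with "p"; the whole of "pcv" is new.
3 − 0 = 3 new nodes.

3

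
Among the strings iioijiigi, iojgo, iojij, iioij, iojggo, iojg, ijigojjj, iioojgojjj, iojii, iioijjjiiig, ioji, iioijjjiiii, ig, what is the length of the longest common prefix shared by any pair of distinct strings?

10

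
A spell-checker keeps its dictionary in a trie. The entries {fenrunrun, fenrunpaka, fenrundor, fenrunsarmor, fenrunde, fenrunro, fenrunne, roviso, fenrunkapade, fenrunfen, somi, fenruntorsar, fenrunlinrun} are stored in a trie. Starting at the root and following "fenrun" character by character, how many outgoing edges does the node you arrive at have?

Follow the path "fenrun" to its node, then look at its outgoing edges.
Distinct next characters after "fenrun": d, f, k, l, n, p, r, s, t.
That node has 9 child edges.

9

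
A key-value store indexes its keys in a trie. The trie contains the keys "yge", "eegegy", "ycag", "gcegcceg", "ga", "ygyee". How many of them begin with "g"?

Filter for entries beginning with "g":
Words under "g": ga, gcegcceg
Count: 2

2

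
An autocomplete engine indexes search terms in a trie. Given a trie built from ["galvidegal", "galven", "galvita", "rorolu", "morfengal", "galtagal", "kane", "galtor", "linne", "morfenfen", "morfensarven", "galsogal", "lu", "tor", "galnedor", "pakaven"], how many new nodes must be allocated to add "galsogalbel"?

"galsogal" is already a path in the trie; the remaining "bel" must be added.
Each of the 3 remaining characters creates one node.

3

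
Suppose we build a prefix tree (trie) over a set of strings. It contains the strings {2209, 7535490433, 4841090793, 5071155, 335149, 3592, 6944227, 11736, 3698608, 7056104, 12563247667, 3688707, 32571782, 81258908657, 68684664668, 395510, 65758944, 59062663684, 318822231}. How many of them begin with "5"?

Filter for entries beginning with "5":
Matches: "5071155", "59062663684"
Count: 2

2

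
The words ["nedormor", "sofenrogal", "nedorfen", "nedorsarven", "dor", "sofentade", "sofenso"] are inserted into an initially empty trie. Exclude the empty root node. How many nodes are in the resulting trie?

36

Trie structure (* marks end of a word):
(root)
├─ d
│  └─ o
│     └─ r *
├─ n
│  └─ e
│     └─ d
│        └─ o
│           └─ r
│              ├─ f
│              │  └─ e
│              │     └─ n *
│              ├─ m
│              │  └─ o
│              │     └─ r *
│              └─ s
│                 └─ a
│                    └─ r
│                       └─ v
│                          └─ e
│                             └─ n *
└─ s
   └─ o
      └─ f
         └─ e
            └─ n
               ├─ r
               │  └─ o
               │     └─ g
               │        └─ a
               │           └─ l *
               ├─ s
               │  └─ o *
               └─ t
                  └─ a
                     └─ d
                        └─ e *
Counting every labelled node above: 36.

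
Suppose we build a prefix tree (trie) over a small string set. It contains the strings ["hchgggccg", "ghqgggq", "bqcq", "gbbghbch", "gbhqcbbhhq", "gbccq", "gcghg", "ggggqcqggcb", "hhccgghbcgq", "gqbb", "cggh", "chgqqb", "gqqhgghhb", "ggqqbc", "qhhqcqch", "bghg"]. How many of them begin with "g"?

Walk to "g"; the words in its subtree are exactly those with that prefix.
Matches: "gbbghbch", "gbccq", "gbhqcbbhhq", "gcghg", "ggggqcqggcb", "ggqqbc", "ghqgggq", "gqbb", "gqqhgghhb"
Count: 9

9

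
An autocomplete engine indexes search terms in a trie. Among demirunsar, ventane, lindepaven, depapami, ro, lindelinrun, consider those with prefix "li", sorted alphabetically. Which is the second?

lindepaven

DFS of the "li" subtree visits, in order: "lindelinrun", "lindepaven"
Position 2: lindepaven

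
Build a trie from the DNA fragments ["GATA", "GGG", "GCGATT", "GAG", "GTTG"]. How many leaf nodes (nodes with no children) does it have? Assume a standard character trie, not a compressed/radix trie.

5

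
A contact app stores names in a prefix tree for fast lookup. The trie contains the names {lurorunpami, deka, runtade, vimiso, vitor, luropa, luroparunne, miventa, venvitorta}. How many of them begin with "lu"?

Walk to "lu"; the words in its subtree are exactly those with that prefix.
Words under "lu": luropa, luroparunne, lurorunpami
Count: 3

3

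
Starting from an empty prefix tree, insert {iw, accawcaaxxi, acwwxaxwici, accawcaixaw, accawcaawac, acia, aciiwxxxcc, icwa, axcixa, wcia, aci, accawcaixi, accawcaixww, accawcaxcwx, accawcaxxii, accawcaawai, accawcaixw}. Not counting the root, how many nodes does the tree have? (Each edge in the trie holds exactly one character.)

61

For each word, the new-node count is its length minus the longest prefix already in the trie:
  "iw" → 2 new (i, w)
  "accawcaaxxi" → 11 new (a, c, c, a, w, c, a, a, x, x, i)
  "acwwxaxwici" → prefix "ac" already present; 9 new (w, w, x, a, x, w, i, c, i)
  "accawcaixaw" → prefix "accawca" already present; 4 new (i, x, a, w)
  "accawcaawac" → prefix "accawcaa" already present; 3 new (w, a, c)
  "acia" → prefix "ac" already present; 2 new (i, a)
  "aciiwxxxcc" → prefix "aci" already present; 7 new (i, w, x, x, x, c, c)
  "icwa" → prefix "i" already present; 3 new (c, w, a)
  "axcixa" → prefix "a" already present; 5 new (x, c, i, x, a)
  "wcia" → 4 new (w, c, i, a)
  "aci" → prefix "aci" already present; 0 new (none)
  "accawcaixi" → prefix "accawcaix" already present; 1 new (i)
  "accawcaixww" → prefix "accawcaix" already present; 2 new (w, w)
  "accawcaxcwx" → prefix "accawca" already present; 4 new (x, c, w, x)
  "accawcaxxii" → prefix "accawcax" already present; 3 new (x, i, i)
  "accawcaawai" → prefix "accawcaawa" already present; 1 new (i)
  "accawcaixw" → prefix "accawcaixw" already present; 0 new (none)
Total nodes = 2 + 11 + 9 + 4 + 3 + 2 + 7 + 3 + 5 + 4 + 0 + 1 + 2 + 4 + 3 + 1 + 0 = 61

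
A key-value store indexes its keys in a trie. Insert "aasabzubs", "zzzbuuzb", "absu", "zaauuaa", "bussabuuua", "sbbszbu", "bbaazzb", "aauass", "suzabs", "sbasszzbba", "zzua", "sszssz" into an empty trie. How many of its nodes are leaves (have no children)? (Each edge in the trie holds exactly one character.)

12

A leaf is a node with no children — equivalently, the end of a word that is not a proper prefix of any other stored word.
Those words: "aasabzubs", "aauass", "absu", "bbaazzb", "bussabuuua", "sbasszzbba", "sbbszbu", "sszssz", "suzabs", "zaauuaa", "zzua", "zzzbuuzb"
Leaf count: 12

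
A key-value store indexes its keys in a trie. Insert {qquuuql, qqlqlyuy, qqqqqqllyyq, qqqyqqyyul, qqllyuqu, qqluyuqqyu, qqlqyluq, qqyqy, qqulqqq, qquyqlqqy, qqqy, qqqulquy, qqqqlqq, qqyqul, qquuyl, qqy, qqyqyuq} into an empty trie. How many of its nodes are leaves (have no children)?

14

Leaves are exactly the stored words that no other stored word extends.
Those words: "qqllyuqu", "qqlqlyuy", "qqlqyluq", "qqluyuqqyu", "qqqqlqq", "qqqqqqllyyq", "qqqulquy", "qqqyqqyyul", "qqulqqq", "qquuuql", "qquuyl", "qquyqlqqy", "qqyqul", "qqyqyuq"
Leaf count: 14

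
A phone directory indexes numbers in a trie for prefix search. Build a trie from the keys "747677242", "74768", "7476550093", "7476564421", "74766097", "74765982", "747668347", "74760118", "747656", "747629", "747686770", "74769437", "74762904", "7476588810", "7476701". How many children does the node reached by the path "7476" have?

The children of the "7476" node are the distinct next characters among strings starting with "7476".
Characters that immediately follow "7476" among the stored strings: {0, 2, 5, 6, 7, 8, 9}.
That node has 7 child edges.

7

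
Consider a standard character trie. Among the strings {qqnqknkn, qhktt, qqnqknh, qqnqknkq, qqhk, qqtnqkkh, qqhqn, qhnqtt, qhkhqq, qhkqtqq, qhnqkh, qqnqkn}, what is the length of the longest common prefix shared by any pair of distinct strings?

Look for the deepest trie node that still has at least two words in its subtree.
"qqnqknkn" and "qqnqknkq" agree on "qqnqknk" (7 characters) before diverging; nothing deeper is shared.
Longest shared-prefix length: 7

7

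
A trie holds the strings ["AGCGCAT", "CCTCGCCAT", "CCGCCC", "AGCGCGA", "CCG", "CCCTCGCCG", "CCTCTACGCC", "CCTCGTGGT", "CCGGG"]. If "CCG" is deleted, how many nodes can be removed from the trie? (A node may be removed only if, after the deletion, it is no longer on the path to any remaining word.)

0

After clearing the end-marker at "CCG", prune upward until reaching a node still needed by another word.
Every node on "CCG" is still needed (e.g. by "CCGCCC"), so nothing is freed.
Nodes removed: 0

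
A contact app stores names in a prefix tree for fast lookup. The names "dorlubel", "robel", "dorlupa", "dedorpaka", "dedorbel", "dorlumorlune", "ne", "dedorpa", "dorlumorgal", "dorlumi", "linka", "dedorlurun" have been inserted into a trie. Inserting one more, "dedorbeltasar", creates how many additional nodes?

5

Walking "dedorbeltasar" from the root, the first 8 characters ("dedorbel") follow existing edges; "t" is the first miss.
Each of the 5 remaining characters creates one node.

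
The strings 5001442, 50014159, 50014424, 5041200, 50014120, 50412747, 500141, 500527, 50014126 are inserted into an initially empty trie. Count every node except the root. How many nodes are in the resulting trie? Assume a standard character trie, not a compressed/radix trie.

Insert word by word; a character creates a node only if that edge doesn't already exist:
  "5001442" → 7 new (5, 0, 0, 1, 4, 4, 2)
  "50014159" → prefix "50014" already present; 3 new (1, 5, 9)
  "50014424" → prefix "5001442" already present; 1 new (4)
  "5041200" → prefix "50" already present; 5 new (4, 1, 2, 0, 0)
  "50014120" → prefix "500141" already present; 2 new (2, 0)
  "50412747" → prefix "50412" already present; 3 new (7, 4, 7)
  "500141" → prefix "500141" already present; 0 new (none)
  "500527" → prefix "500" already present; 3 new (5, 2, 7)
  "50014126" → prefix "5001412" already present; 1 new (6)
Total nodes = 7 + 3 + 1 + 5 + 2 + 3 + 0 + 3 + 1 = 25

25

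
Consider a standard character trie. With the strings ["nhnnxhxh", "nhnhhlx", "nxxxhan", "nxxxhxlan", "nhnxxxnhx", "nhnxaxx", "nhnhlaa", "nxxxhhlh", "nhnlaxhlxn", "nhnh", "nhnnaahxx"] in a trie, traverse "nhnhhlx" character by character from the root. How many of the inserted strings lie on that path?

2

Traverse "nhnhhlx" character by character; count nodes along the way that are marked as word ends.
Prefixes of the query that are stored words: "nhnh", "nhnhhlx"
Count: 2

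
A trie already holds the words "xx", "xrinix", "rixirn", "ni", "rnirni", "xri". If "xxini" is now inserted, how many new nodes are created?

3

"xx" is already a path in the trie; the remaining "ini" must be added.
Each of the 3 remaining characters creates one node.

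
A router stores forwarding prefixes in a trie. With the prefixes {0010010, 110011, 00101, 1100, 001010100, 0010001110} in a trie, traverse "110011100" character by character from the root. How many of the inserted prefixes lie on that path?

Traverse "110011100" character by character; count nodes along the way that are marked as word ends.
Prefixes of the query that are stored words: "1100", "110011"
Count: 2

2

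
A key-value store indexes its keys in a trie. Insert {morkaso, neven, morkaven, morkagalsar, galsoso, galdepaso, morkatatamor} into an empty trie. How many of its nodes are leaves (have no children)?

A leaf is a node with no children — equivalently, the end of a word that is not a proper prefix of any other stored word.
Those words: "galdepaso", "galsoso", "morkagalsar", "morkaso", "morkatatamor", "morkaven", "neven"
Leaf count: 7

7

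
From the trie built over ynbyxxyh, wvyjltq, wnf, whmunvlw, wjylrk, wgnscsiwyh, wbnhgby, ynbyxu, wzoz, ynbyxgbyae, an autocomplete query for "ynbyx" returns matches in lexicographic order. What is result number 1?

DFS of the "ynbyx" subtree visits, in order: "ynbyxgbyae", "ynbyxu", "ynbyxxyh"
The 1st is ynbyxgbyae.

ynbyxgbyae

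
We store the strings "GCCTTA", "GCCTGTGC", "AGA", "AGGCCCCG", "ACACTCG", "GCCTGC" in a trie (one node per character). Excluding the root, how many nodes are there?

26

Trace insertions, counting only characters that open a new branch:
  "GCCTTA" → 6 new (G, C, C, T, T, A)
  "GCCTGTGC" → prefix "GCCT" already present; 4 new (G, T, G, C)
  "AGA" → 3 new (A, G, A)
  "AGGCCCCG" → prefix "AG" already present; 6 new (G, C, C, C, C, G)
  "ACACTCG" → prefix "A" already present; 6 new (C, A, C, T, C, G)
  "GCCTGC" → prefix "GCCTG" already present; 1 new (C)
Total nodes = 6 + 4 + 3 + 6 + 6 + 1 = 26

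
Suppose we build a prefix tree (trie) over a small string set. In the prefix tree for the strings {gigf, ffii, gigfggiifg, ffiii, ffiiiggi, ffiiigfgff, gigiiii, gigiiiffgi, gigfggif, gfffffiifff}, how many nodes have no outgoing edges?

7

Leaves are exactly the stored words that no other stored word extends.
Those words: "ffiiigfgff", "ffiiiggi", "gfffffiifff", "gigfggif", "gigfggiifg", "gigiiiffgi", "gigiiii"
Leaf count: 7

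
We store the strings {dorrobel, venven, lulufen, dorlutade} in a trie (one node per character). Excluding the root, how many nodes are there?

27

Trie structure (* marks end of a word):
(root)
├─ d
│  └─ o
│     └─ r
│        ├─ l
│        │  └─ u
│        │     └─ t
│        │        └─ a
│        │           └─ d
│        │              └─ e *
│        └─ r
│           └─ o
│              └─ b
│                 └─ e
│                    └─ l *
├─ l
│  └─ u
│     └─ l
│        └─ u
│           └─ f
│              └─ e
│                 └─ n *
└─ v
   └─ e
      └─ n
         └─ v
            └─ e
               └─ n *
Counting every labelled node above: 27.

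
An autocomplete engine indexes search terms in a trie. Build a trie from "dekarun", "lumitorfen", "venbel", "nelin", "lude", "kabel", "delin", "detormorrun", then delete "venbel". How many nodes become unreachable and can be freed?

Walk "venbel" from the leaf back toward the root, removing each node that no remaining word uses.
No other word shares any prefix with "venbel", so all 6 of its nodes go.
Nodes removed: 6

6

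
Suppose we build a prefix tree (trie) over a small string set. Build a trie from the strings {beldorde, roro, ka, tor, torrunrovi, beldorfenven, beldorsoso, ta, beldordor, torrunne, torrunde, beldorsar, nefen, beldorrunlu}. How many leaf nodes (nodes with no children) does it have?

13

A leaf is a node with no children — equivalently, the end of a word that is not a proper prefix of any other stored word.
Those words: "beldorde", "beldordor", "beldorfenven", "beldorrunlu", "beldorsar", "beldorsoso", "ka", "nefen", "roro", "ta", "torrunde", "torrunne", "torrunrovi"
Leaf count: 13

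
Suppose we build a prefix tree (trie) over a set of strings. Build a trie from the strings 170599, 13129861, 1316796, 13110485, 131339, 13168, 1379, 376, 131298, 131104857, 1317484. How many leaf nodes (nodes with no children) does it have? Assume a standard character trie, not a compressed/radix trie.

Leaves are exactly the stored words that no other stored word extends.
Those words: "131104857", "13129861", "131339", "1316796", "13168", "1317484", "1379", "170599", "376"
Leaf count: 9

9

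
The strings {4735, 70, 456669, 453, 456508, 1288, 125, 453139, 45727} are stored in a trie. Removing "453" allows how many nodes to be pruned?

0

Walk "453" from the leaf back toward the root, removing each node that no remaining word uses.
Every node on "453" is still needed (e.g. by "453139"), so nothing is freed.
Nodes removed: 0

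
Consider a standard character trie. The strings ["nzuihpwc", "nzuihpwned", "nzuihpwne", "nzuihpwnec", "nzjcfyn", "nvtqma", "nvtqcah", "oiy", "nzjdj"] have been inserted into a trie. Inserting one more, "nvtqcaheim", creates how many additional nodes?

3

Walking "nvtqcaheim" from the root, the first 7 characters ("nvtqcah") follow existing edges; "e" is the first miss.
So 10 − 7 = 3 new nodes.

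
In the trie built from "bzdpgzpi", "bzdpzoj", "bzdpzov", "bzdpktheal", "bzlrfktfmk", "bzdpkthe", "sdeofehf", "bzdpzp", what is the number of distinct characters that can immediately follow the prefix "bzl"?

1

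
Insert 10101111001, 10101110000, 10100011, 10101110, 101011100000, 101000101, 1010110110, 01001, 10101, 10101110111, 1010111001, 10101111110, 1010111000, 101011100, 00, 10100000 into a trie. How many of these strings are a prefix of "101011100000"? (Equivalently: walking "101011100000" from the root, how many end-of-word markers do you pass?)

Walk "101011100000" from the root; an end-of-word marker is hit whenever a stored word is a prefix of "101011100000".
Prefixes of the query that are stored words: "10101", "10101110", "101011100", "1010111000", "10101110000", "101011100000"
Count: 6

6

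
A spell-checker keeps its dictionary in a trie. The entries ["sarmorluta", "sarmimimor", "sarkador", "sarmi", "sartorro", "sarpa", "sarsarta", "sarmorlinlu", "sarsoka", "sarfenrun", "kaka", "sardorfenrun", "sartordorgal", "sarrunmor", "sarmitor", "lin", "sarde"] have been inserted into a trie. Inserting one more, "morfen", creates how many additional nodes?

No existing word starts with "m", so every character of "morfen" needs a new node.
6 − 0 = 6 new nodes.

6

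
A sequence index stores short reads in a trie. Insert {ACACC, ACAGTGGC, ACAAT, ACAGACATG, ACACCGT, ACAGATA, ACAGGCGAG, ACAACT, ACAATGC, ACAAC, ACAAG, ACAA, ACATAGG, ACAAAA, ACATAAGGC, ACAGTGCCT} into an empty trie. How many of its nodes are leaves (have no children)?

A leaf is a node with no children — equivalently, the end of a word that is not a proper prefix of any other stored word.
Those words: "ACAAAA", "ACAACT", "ACAAG", "ACAATGC", "ACACCGT", "ACAGACATG", "ACAGATA", "ACAGGCGAG", "ACAGTGCCT", "ACAGTGGC", "ACATAAGGC", "ACATAGG"
Leaf count: 12

12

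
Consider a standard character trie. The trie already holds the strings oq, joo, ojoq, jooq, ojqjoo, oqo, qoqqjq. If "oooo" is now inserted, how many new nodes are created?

3

"o" is already a path in the trie; the remaining "ooo" must be added.
New nodes needed: |"oooo"| − 1 = 4 − 1 = 3.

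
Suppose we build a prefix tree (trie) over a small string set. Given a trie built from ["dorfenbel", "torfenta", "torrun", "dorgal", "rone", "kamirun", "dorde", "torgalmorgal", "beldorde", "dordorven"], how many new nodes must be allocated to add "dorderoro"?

4

"dorde" is already a path in the trie; the remaining "roro" must be added.
So 9 − 5 = 4 new nodes.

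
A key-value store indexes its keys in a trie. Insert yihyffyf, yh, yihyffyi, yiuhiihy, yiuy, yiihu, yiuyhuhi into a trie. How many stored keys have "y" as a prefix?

7

Traverse to the node for "y", then collect every word in that subtree.
Matches: "yh", "yihyffyf", "yihyffyi", "yiihu", "yiuhiihy", "yiuy", "yiuyhuhi"
Count: 7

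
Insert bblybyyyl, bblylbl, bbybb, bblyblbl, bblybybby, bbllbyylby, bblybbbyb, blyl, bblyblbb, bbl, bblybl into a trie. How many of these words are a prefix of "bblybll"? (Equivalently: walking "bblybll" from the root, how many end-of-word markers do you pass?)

Traverse "bblybll" character by character; count nodes along the way that are marked as word ends.
Prefixes of the query that are stored words: "bbl", "bblybl"
Count: 2

2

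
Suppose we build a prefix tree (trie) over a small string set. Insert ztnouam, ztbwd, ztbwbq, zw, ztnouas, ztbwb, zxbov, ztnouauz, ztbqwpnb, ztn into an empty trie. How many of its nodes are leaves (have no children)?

8

A leaf is a node with no children — equivalently, the end of a word that is not a proper prefix of any other stored word.
Those words: "ztbqwpnb", "ztbwbq", "ztbwd", "ztnouam", "ztnouas", "ztnouauz", "zw", "zxbov"
Leaf count: 8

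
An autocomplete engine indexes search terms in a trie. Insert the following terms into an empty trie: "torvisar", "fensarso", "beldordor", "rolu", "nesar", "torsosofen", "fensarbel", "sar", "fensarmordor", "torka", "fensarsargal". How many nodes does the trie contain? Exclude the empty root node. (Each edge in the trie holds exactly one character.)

60

For each word, the new-node count is its length minus the longest prefix already in the trie:
  "torvisar" → 8 new (t, o, r, v, i, s, a, r)
  "fensarso" → 8 new (f, e, n, s, a, r, s, o)
  "beldordor" → 9 new (b, e, l, d, o, r, d, o, r)
  "rolu" → 4 new (r, o, l, u)
  "nesar" → 5 new (n, e, s, a, r)
  "torsosofen" → prefix "tor" already present; 7 new (s, o, s, o, f, e, n)
  "fensarbel" → prefix "fensar" already present; 3 new (b, e, l)
  "sar" → 3 new (s, a, r)
  "fensarmordor" → prefix "fensar" already present; 6 new (m, o, r, d, o, r)
  "torka" → prefix "tor" already present; 2 new (k, a)
  "fensarsargal" → prefix "fensars" already present; 5 new (a, r, g, a, l)
Total nodes = 8 + 8 + 9 + 4 + 5 + 7 + 3 + 3 + 6 + 2 + 5 = 60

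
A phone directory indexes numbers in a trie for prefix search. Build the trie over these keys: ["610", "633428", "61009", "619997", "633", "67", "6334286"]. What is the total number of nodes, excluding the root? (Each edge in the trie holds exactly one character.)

For each word, the new-node count is its length minus the longest prefix already in the trie:
  "610" → 3 new (6, 1, 0)
  "633428" → prefix "6" already present; 5 new (3, 3, 4, 2, 8)
  "61009" → prefix "610" already present; 2 new (0, 9)
  "619997" → prefix "61" already present; 4 new (9, 9, 9, 7)
  "633" → prefix "633" already present; 0 new (none)
  "67" → prefix "6" already present; 1 new (7)
  "6334286" → prefix "633428" already present; 1 new (6)
Total nodes = 3 + 5 + 2 + 4 + 0 + 1 + 1 = 16

16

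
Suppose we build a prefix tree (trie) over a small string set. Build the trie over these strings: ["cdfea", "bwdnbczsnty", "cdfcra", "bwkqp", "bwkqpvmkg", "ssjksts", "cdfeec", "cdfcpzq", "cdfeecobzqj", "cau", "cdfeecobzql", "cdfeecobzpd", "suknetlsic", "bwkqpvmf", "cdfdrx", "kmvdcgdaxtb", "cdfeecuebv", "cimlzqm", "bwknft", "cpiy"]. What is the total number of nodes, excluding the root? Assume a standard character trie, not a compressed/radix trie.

88

Insert word by word; a character creates a node only if that edge doesn't already exist:
  "cdfea" → 5 new (c, d, f, e, a)
  "bwdnbczsnty" → 11 new (b, w, d, n, b, c, z, s, n, t, y)
  "cdfcra" → prefix "cdf" already present; 3 new (c, r, a)
  "bwkqp" → prefix "bw" already present; 3 new (k, q, p)
  "bwkqpvmkg" → prefix "bwkqp" already present; 4 new (v, m, k, g)
  "ssjksts" → 7 new (s, s, j, k, s, t, s)
  "cdfeec" → prefix "cdfe" already present; 2 new (e, c)
  "cdfcpzq" → prefix "cdfc" already present; 3 new (p, z, q)
  "cdfeecobzqj" → prefix "cdfeec" already present; 5 new (o, b, z, q, j)
  "cau" → prefix "c" already present; 2 new (a, u)
  "cdfeecobzql" → prefix "cdfeecobzq" already present; 1 new (l)
  "cdfeecobzpd" → prefix "cdfeecobz" already present; 2 new (p, d)
  "suknetlsic" → prefix "s" already present; 9 new (u, k, n, e, t, l, s, i, c)
  "bwkqpvmf" → prefix "bwkqpvm" already present; 1 new (f)
  "cdfdrx" → prefix "cdf" already present; 3 new (d, r, x)
  "kmvdcgdaxtb" → 11 new (k, m, v, d, c, g, d, a, x, t, b)
  "cdfeecuebv" → prefix "cdfeec" already present; 4 new (u, e, b, v)
  "cimlzqm" → prefix "c" already present; 6 new (i, m, l, z, q, m)
  "bwknft" → prefix "bwk" already present; 3 new (n, f, t)
  "cpiy" → prefix "c" already present; 3 new (p, i, y)
Total nodes = 5 + 11 + 3 + 3 + 4 + 7 + 2 + 3 + 5 + 2 + 1 + 2 + 9 + 1 + 3 + 11 + 4 + 6 + 3 + 3 = 88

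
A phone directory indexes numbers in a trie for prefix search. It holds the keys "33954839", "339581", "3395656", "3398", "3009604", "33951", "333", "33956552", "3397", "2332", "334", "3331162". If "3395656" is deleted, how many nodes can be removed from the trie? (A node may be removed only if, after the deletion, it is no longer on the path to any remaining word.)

Walk "3395656" from the leaf back toward the root, removing each node that no remaining word uses.
The suffix "6" (1 node) is used only by "3395656"; the node for "339565" still has the child "5", so pruning stops there.
Nodes removed: 1

1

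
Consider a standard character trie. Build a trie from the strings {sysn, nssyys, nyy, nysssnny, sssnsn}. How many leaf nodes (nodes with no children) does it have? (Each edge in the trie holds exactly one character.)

Leaves are exactly the stored words that no other stored word extends.
Those words: "nssyys", "nysssnny", "nyy", "sssnsn", "sysn"
Leaf count: 5

5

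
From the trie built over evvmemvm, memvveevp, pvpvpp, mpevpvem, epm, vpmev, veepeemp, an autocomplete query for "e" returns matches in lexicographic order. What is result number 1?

epm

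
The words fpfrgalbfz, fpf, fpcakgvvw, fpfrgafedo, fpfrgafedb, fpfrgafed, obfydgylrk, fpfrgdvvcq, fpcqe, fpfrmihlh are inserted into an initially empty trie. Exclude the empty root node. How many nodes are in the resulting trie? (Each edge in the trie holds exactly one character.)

44

For each word, the new-node count is its length minus the longest prefix already in the trie:
  "fpfrgalbfz" → 10 new (f, p, f, r, g, a, l, b, f, z)
  "fpf" → prefix "fpf" already present; 0 new (none)
  "fpcakgvvw" → prefix "fp" already present; 7 new (c, a, k, g, v, v, w)
  "fpfrgafedo" → prefix "fpfrga" already present; 4 new (f, e, d, o)
  "fpfrgafedb" → prefix "fpfrgafed" already present; 1 new (b)
  "fpfrgafed" → prefix "fpfrgafed" already present; 0 new (none)
  "obfydgylrk" → 10 new (o, b, f, y, d, g, y, l, r, k)
  "fpfrgdvvcq" → prefix "fpfrg" already present; 5 new (d, v, v, c, q)
  "fpcqe" → prefix "fpc" already present; 2 new (q, e)
  "fpfrmihlh" → prefix "fpfr" already present; 5 new (m, i, h, l, h)
Total nodes = 10 + 0 + 7 + 4 + 1 + 0 + 10 + 5 + 2 + 5 = 44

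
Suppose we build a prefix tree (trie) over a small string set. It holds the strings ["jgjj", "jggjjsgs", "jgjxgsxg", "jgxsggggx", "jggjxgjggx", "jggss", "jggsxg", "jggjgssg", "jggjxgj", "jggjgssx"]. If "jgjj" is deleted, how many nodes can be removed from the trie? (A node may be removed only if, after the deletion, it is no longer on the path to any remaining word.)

1

After clearing the end-marker at "jgjj", prune upward until reaching a node still needed by another word.
The suffix "j" (1 node) is used only by "jgjj"; the node for "jgj" still has the child "x", so pruning stops there.
Nodes removed: 1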